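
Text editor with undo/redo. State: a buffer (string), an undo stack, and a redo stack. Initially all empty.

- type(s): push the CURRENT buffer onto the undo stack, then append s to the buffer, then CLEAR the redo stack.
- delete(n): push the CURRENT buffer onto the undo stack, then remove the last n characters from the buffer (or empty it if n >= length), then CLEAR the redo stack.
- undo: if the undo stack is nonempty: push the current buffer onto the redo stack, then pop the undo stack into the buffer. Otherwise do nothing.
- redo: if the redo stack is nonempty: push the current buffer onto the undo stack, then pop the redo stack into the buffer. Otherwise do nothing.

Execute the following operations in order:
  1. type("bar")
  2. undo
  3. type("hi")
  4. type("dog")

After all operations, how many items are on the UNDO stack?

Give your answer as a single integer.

After op 1 (type): buf='bar' undo_depth=1 redo_depth=0
After op 2 (undo): buf='(empty)' undo_depth=0 redo_depth=1
After op 3 (type): buf='hi' undo_depth=1 redo_depth=0
After op 4 (type): buf='hidog' undo_depth=2 redo_depth=0

Answer: 2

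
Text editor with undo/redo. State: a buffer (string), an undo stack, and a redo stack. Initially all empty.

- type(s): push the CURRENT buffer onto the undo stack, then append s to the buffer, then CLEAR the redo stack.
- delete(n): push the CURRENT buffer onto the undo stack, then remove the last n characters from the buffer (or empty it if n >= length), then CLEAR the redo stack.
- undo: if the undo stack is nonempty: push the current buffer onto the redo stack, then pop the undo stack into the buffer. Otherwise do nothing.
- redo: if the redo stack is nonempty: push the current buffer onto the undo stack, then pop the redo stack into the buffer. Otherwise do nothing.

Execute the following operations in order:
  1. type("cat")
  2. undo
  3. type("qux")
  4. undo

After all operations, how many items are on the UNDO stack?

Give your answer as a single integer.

After op 1 (type): buf='cat' undo_depth=1 redo_depth=0
After op 2 (undo): buf='(empty)' undo_depth=0 redo_depth=1
After op 3 (type): buf='qux' undo_depth=1 redo_depth=0
After op 4 (undo): buf='(empty)' undo_depth=0 redo_depth=1

Answer: 0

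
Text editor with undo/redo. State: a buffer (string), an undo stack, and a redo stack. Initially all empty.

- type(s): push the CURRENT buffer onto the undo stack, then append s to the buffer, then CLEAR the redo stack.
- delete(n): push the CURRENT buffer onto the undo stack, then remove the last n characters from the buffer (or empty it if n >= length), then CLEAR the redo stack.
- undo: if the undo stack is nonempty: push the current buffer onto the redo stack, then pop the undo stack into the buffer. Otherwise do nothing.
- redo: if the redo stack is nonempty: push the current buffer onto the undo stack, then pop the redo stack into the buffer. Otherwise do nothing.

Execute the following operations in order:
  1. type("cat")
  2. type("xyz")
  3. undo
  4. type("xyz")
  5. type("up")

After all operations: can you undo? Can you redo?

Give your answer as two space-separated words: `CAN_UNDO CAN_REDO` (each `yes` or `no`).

After op 1 (type): buf='cat' undo_depth=1 redo_depth=0
After op 2 (type): buf='catxyz' undo_depth=2 redo_depth=0
After op 3 (undo): buf='cat' undo_depth=1 redo_depth=1
After op 4 (type): buf='catxyz' undo_depth=2 redo_depth=0
After op 5 (type): buf='catxyzup' undo_depth=3 redo_depth=0

Answer: yes no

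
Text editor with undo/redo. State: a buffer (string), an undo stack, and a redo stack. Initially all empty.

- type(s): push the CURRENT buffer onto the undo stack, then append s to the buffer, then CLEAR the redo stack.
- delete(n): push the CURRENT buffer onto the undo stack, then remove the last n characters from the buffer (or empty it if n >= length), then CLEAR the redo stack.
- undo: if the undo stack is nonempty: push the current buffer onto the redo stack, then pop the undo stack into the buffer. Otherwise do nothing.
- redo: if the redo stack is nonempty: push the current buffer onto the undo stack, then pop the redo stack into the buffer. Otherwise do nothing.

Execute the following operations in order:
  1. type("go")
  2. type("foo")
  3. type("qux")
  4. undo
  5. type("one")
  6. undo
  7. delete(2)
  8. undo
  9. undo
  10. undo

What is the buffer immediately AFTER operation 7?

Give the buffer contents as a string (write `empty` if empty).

Answer: gof

Derivation:
After op 1 (type): buf='go' undo_depth=1 redo_depth=0
After op 2 (type): buf='gofoo' undo_depth=2 redo_depth=0
After op 3 (type): buf='gofooqux' undo_depth=3 redo_depth=0
After op 4 (undo): buf='gofoo' undo_depth=2 redo_depth=1
After op 5 (type): buf='gofooone' undo_depth=3 redo_depth=0
After op 6 (undo): buf='gofoo' undo_depth=2 redo_depth=1
After op 7 (delete): buf='gof' undo_depth=3 redo_depth=0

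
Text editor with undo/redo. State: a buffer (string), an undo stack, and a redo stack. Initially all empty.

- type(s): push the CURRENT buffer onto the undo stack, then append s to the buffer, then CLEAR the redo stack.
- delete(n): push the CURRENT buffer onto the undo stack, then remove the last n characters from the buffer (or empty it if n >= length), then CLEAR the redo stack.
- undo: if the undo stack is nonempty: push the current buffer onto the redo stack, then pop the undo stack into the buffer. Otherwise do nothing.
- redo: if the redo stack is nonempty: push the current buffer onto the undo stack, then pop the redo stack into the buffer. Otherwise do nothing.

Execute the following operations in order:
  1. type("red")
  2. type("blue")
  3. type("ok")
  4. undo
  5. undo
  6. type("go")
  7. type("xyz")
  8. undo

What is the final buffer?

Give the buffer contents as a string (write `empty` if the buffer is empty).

After op 1 (type): buf='red' undo_depth=1 redo_depth=0
After op 2 (type): buf='redblue' undo_depth=2 redo_depth=0
After op 3 (type): buf='redblueok' undo_depth=3 redo_depth=0
After op 4 (undo): buf='redblue' undo_depth=2 redo_depth=1
After op 5 (undo): buf='red' undo_depth=1 redo_depth=2
After op 6 (type): buf='redgo' undo_depth=2 redo_depth=0
After op 7 (type): buf='redgoxyz' undo_depth=3 redo_depth=0
After op 8 (undo): buf='redgo' undo_depth=2 redo_depth=1

Answer: redgo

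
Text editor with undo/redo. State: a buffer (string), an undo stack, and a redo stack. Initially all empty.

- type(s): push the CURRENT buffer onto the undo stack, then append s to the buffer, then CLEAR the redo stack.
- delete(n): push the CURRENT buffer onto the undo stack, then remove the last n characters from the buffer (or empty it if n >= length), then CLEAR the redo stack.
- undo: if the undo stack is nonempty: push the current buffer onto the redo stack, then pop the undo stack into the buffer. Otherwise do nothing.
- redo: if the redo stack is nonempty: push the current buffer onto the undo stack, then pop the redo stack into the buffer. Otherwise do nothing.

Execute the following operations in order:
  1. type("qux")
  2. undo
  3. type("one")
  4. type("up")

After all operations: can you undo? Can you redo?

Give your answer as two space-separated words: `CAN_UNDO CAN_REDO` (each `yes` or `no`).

Answer: yes no

Derivation:
After op 1 (type): buf='qux' undo_depth=1 redo_depth=0
After op 2 (undo): buf='(empty)' undo_depth=0 redo_depth=1
After op 3 (type): buf='one' undo_depth=1 redo_depth=0
After op 4 (type): buf='oneup' undo_depth=2 redo_depth=0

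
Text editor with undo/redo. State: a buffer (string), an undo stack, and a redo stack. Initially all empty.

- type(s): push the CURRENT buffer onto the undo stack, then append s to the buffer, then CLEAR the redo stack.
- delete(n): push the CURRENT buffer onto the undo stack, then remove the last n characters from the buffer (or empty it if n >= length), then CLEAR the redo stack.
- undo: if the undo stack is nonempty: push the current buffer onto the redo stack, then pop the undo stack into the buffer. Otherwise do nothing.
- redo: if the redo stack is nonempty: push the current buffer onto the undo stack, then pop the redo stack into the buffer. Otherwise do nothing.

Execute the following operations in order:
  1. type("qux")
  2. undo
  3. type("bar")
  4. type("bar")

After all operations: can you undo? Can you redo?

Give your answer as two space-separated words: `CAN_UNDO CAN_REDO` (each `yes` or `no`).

Answer: yes no

Derivation:
After op 1 (type): buf='qux' undo_depth=1 redo_depth=0
After op 2 (undo): buf='(empty)' undo_depth=0 redo_depth=1
After op 3 (type): buf='bar' undo_depth=1 redo_depth=0
After op 4 (type): buf='barbar' undo_depth=2 redo_depth=0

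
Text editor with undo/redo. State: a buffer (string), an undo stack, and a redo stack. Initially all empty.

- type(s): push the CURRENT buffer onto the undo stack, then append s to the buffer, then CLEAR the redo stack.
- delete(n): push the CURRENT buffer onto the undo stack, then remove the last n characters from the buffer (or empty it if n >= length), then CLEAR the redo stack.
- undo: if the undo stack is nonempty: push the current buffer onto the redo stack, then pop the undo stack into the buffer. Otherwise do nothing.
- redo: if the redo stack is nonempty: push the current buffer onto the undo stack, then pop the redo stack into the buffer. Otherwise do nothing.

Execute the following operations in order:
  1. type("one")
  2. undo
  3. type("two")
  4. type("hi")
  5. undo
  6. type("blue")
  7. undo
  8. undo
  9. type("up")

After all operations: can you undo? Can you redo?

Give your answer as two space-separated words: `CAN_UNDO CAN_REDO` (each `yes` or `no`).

Answer: yes no

Derivation:
After op 1 (type): buf='one' undo_depth=1 redo_depth=0
After op 2 (undo): buf='(empty)' undo_depth=0 redo_depth=1
After op 3 (type): buf='two' undo_depth=1 redo_depth=0
After op 4 (type): buf='twohi' undo_depth=2 redo_depth=0
After op 5 (undo): buf='two' undo_depth=1 redo_depth=1
After op 6 (type): buf='twoblue' undo_depth=2 redo_depth=0
After op 7 (undo): buf='two' undo_depth=1 redo_depth=1
After op 8 (undo): buf='(empty)' undo_depth=0 redo_depth=2
After op 9 (type): buf='up' undo_depth=1 redo_depth=0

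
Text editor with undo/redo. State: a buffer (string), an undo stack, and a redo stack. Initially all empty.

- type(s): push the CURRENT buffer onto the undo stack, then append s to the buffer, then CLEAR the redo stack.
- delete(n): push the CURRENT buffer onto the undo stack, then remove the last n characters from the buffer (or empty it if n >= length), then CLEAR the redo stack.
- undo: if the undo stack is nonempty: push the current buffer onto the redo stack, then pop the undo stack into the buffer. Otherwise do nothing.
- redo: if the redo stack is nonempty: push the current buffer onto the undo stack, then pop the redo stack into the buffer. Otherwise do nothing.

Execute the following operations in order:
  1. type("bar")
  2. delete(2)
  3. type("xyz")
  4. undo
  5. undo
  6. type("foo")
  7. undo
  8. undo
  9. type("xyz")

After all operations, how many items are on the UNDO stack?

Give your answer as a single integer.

After op 1 (type): buf='bar' undo_depth=1 redo_depth=0
After op 2 (delete): buf='b' undo_depth=2 redo_depth=0
After op 3 (type): buf='bxyz' undo_depth=3 redo_depth=0
After op 4 (undo): buf='b' undo_depth=2 redo_depth=1
After op 5 (undo): buf='bar' undo_depth=1 redo_depth=2
After op 6 (type): buf='barfoo' undo_depth=2 redo_depth=0
After op 7 (undo): buf='bar' undo_depth=1 redo_depth=1
After op 8 (undo): buf='(empty)' undo_depth=0 redo_depth=2
After op 9 (type): buf='xyz' undo_depth=1 redo_depth=0

Answer: 1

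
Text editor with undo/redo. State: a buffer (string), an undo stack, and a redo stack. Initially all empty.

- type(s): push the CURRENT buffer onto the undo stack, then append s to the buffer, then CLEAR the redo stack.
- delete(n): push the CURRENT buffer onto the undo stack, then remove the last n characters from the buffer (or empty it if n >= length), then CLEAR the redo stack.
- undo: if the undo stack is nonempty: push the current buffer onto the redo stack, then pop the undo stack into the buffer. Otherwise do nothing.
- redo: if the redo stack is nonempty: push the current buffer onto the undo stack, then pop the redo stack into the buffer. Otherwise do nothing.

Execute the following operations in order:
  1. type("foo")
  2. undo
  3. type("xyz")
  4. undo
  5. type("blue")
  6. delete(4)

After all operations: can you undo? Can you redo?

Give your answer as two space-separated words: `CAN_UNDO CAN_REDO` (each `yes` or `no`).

After op 1 (type): buf='foo' undo_depth=1 redo_depth=0
After op 2 (undo): buf='(empty)' undo_depth=0 redo_depth=1
After op 3 (type): buf='xyz' undo_depth=1 redo_depth=0
After op 4 (undo): buf='(empty)' undo_depth=0 redo_depth=1
After op 5 (type): buf='blue' undo_depth=1 redo_depth=0
After op 6 (delete): buf='(empty)' undo_depth=2 redo_depth=0

Answer: yes no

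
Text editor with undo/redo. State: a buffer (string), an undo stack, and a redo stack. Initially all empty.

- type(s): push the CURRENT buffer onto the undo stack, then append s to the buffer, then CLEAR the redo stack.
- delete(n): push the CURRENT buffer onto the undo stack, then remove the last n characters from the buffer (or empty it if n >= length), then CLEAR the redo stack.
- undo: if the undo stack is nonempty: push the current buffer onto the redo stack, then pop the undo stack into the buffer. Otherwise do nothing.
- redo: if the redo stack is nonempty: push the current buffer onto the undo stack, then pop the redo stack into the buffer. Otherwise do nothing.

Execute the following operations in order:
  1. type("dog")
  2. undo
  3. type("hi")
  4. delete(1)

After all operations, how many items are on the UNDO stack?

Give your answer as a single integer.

Answer: 2

Derivation:
After op 1 (type): buf='dog' undo_depth=1 redo_depth=0
After op 2 (undo): buf='(empty)' undo_depth=0 redo_depth=1
After op 3 (type): buf='hi' undo_depth=1 redo_depth=0
After op 4 (delete): buf='h' undo_depth=2 redo_depth=0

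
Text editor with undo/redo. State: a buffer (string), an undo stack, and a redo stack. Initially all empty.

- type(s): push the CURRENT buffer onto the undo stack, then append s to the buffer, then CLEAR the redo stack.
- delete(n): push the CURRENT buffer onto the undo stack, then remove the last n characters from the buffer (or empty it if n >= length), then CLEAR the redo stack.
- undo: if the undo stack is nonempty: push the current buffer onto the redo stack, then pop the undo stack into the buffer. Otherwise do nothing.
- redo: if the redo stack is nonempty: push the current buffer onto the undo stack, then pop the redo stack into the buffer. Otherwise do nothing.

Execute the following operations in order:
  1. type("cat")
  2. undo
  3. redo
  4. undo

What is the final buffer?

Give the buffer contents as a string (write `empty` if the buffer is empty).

Answer: empty

Derivation:
After op 1 (type): buf='cat' undo_depth=1 redo_depth=0
After op 2 (undo): buf='(empty)' undo_depth=0 redo_depth=1
After op 3 (redo): buf='cat' undo_depth=1 redo_depth=0
After op 4 (undo): buf='(empty)' undo_depth=0 redo_depth=1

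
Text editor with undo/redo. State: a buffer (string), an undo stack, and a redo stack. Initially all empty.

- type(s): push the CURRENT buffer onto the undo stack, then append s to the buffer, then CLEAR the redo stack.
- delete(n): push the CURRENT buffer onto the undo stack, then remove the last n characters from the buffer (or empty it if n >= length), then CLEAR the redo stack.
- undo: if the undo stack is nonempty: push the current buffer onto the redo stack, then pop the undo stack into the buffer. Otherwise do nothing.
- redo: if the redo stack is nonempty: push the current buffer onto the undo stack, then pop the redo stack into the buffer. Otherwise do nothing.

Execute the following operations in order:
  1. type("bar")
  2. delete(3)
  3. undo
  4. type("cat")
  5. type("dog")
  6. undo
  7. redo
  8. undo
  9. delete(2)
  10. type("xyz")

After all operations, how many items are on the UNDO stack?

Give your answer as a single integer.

Answer: 4

Derivation:
After op 1 (type): buf='bar' undo_depth=1 redo_depth=0
After op 2 (delete): buf='(empty)' undo_depth=2 redo_depth=0
After op 3 (undo): buf='bar' undo_depth=1 redo_depth=1
After op 4 (type): buf='barcat' undo_depth=2 redo_depth=0
After op 5 (type): buf='barcatdog' undo_depth=3 redo_depth=0
After op 6 (undo): buf='barcat' undo_depth=2 redo_depth=1
After op 7 (redo): buf='barcatdog' undo_depth=3 redo_depth=0
After op 8 (undo): buf='barcat' undo_depth=2 redo_depth=1
After op 9 (delete): buf='barc' undo_depth=3 redo_depth=0
After op 10 (type): buf='barcxyz' undo_depth=4 redo_depth=0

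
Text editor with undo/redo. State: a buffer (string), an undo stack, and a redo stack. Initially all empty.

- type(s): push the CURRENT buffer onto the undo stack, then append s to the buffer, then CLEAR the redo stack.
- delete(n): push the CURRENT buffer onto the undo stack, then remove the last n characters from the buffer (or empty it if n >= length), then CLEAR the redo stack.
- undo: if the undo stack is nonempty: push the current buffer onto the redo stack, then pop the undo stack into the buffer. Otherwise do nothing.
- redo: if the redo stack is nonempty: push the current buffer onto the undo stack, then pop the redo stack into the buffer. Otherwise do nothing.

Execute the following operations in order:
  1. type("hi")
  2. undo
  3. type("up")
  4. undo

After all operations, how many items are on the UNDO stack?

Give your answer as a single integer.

Answer: 0

Derivation:
After op 1 (type): buf='hi' undo_depth=1 redo_depth=0
After op 2 (undo): buf='(empty)' undo_depth=0 redo_depth=1
After op 3 (type): buf='up' undo_depth=1 redo_depth=0
After op 4 (undo): buf='(empty)' undo_depth=0 redo_depth=1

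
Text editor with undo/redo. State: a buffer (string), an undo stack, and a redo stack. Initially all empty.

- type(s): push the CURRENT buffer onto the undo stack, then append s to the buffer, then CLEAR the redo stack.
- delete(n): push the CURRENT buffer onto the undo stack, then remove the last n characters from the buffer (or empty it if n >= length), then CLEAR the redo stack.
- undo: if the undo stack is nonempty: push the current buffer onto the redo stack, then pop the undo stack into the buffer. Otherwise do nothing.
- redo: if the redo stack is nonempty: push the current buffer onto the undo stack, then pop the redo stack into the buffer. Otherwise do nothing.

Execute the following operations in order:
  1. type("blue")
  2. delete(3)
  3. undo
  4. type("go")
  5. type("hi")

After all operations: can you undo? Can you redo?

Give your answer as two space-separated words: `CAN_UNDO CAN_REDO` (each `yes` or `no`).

After op 1 (type): buf='blue' undo_depth=1 redo_depth=0
After op 2 (delete): buf='b' undo_depth=2 redo_depth=0
After op 3 (undo): buf='blue' undo_depth=1 redo_depth=1
After op 4 (type): buf='bluego' undo_depth=2 redo_depth=0
After op 5 (type): buf='bluegohi' undo_depth=3 redo_depth=0

Answer: yes no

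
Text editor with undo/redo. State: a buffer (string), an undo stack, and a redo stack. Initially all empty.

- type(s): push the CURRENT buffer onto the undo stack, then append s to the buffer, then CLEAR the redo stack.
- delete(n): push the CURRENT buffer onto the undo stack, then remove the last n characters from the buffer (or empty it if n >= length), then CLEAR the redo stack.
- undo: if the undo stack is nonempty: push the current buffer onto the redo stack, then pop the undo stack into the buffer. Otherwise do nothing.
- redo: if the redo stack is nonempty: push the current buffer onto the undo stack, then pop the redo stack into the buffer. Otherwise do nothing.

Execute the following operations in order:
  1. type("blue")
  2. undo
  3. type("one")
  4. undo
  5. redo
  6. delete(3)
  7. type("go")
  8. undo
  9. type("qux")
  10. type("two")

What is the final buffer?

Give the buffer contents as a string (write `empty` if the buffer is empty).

Answer: quxtwo

Derivation:
After op 1 (type): buf='blue' undo_depth=1 redo_depth=0
After op 2 (undo): buf='(empty)' undo_depth=0 redo_depth=1
After op 3 (type): buf='one' undo_depth=1 redo_depth=0
After op 4 (undo): buf='(empty)' undo_depth=0 redo_depth=1
After op 5 (redo): buf='one' undo_depth=1 redo_depth=0
After op 6 (delete): buf='(empty)' undo_depth=2 redo_depth=0
After op 7 (type): buf='go' undo_depth=3 redo_depth=0
After op 8 (undo): buf='(empty)' undo_depth=2 redo_depth=1
After op 9 (type): buf='qux' undo_depth=3 redo_depth=0
After op 10 (type): buf='quxtwo' undo_depth=4 redo_depth=0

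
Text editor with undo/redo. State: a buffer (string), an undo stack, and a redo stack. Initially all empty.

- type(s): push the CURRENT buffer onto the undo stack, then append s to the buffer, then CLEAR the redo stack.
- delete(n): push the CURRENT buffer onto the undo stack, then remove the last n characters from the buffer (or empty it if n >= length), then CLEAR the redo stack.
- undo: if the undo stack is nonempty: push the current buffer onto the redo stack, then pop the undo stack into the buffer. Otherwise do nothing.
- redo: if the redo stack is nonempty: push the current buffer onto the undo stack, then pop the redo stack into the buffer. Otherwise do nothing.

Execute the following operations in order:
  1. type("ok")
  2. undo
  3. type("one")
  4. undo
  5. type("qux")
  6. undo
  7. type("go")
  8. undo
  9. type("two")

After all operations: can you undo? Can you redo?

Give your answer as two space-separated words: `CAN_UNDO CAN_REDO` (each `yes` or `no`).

After op 1 (type): buf='ok' undo_depth=1 redo_depth=0
After op 2 (undo): buf='(empty)' undo_depth=0 redo_depth=1
After op 3 (type): buf='one' undo_depth=1 redo_depth=0
After op 4 (undo): buf='(empty)' undo_depth=0 redo_depth=1
After op 5 (type): buf='qux' undo_depth=1 redo_depth=0
After op 6 (undo): buf='(empty)' undo_depth=0 redo_depth=1
After op 7 (type): buf='go' undo_depth=1 redo_depth=0
After op 8 (undo): buf='(empty)' undo_depth=0 redo_depth=1
After op 9 (type): buf='two' undo_depth=1 redo_depth=0

Answer: yes no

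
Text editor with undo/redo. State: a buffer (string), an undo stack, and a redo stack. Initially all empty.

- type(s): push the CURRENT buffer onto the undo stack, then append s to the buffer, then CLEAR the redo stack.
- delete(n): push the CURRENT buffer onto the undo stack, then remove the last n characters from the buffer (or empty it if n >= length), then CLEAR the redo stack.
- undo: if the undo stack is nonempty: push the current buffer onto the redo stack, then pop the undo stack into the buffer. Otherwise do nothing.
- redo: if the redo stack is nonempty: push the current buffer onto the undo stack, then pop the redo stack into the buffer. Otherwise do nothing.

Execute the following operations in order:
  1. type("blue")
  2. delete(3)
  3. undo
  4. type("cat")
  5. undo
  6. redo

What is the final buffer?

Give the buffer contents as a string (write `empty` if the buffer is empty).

Answer: bluecat

Derivation:
After op 1 (type): buf='blue' undo_depth=1 redo_depth=0
After op 2 (delete): buf='b' undo_depth=2 redo_depth=0
After op 3 (undo): buf='blue' undo_depth=1 redo_depth=1
After op 4 (type): buf='bluecat' undo_depth=2 redo_depth=0
After op 5 (undo): buf='blue' undo_depth=1 redo_depth=1
After op 6 (redo): buf='bluecat' undo_depth=2 redo_depth=0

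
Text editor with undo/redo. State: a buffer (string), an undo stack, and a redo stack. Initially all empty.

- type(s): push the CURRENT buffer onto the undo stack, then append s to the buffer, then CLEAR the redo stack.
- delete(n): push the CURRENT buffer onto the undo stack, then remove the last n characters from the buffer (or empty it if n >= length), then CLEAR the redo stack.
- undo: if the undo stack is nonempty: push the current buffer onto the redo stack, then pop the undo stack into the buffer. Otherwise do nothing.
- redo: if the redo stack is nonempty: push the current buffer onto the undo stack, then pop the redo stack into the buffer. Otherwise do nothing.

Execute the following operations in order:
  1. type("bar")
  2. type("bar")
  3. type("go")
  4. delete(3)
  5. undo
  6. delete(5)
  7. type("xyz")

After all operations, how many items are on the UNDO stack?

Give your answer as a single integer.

After op 1 (type): buf='bar' undo_depth=1 redo_depth=0
After op 2 (type): buf='barbar' undo_depth=2 redo_depth=0
After op 3 (type): buf='barbargo' undo_depth=3 redo_depth=0
After op 4 (delete): buf='barba' undo_depth=4 redo_depth=0
After op 5 (undo): buf='barbargo' undo_depth=3 redo_depth=1
After op 6 (delete): buf='bar' undo_depth=4 redo_depth=0
After op 7 (type): buf='barxyz' undo_depth=5 redo_depth=0

Answer: 5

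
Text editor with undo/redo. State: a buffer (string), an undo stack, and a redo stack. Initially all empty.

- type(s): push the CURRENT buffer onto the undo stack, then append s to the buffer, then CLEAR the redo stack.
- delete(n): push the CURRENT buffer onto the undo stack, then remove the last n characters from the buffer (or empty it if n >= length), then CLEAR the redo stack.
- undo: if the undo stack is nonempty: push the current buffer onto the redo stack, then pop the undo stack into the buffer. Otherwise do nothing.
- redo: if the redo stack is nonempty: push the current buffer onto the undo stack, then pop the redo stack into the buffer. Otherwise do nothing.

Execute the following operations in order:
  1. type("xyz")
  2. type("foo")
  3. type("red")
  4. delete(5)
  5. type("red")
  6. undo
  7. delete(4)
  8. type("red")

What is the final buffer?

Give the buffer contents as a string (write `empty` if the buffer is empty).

After op 1 (type): buf='xyz' undo_depth=1 redo_depth=0
After op 2 (type): buf='xyzfoo' undo_depth=2 redo_depth=0
After op 3 (type): buf='xyzfoored' undo_depth=3 redo_depth=0
After op 4 (delete): buf='xyzf' undo_depth=4 redo_depth=0
After op 5 (type): buf='xyzfred' undo_depth=5 redo_depth=0
After op 6 (undo): buf='xyzf' undo_depth=4 redo_depth=1
After op 7 (delete): buf='(empty)' undo_depth=5 redo_depth=0
After op 8 (type): buf='red' undo_depth=6 redo_depth=0

Answer: red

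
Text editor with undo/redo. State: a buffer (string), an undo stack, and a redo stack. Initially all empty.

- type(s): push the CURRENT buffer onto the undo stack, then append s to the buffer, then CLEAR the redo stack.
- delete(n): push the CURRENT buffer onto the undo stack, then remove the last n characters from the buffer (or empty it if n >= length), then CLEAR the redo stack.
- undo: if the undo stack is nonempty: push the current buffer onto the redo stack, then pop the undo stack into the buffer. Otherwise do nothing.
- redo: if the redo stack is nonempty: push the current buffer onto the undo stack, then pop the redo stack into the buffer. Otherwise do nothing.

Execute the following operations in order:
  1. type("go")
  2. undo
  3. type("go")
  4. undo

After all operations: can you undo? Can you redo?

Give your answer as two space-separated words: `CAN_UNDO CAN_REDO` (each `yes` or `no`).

After op 1 (type): buf='go' undo_depth=1 redo_depth=0
After op 2 (undo): buf='(empty)' undo_depth=0 redo_depth=1
After op 3 (type): buf='go' undo_depth=1 redo_depth=0
After op 4 (undo): buf='(empty)' undo_depth=0 redo_depth=1

Answer: no yes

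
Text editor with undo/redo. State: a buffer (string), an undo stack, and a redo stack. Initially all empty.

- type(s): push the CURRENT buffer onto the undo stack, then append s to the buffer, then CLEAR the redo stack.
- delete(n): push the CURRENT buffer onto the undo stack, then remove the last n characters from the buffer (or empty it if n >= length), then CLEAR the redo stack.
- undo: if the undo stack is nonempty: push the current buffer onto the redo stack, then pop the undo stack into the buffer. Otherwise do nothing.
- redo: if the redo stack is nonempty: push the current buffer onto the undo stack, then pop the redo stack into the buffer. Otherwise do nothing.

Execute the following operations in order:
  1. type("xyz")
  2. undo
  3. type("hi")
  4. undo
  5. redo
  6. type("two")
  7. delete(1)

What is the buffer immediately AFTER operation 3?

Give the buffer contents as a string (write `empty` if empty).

Answer: hi

Derivation:
After op 1 (type): buf='xyz' undo_depth=1 redo_depth=0
After op 2 (undo): buf='(empty)' undo_depth=0 redo_depth=1
After op 3 (type): buf='hi' undo_depth=1 redo_depth=0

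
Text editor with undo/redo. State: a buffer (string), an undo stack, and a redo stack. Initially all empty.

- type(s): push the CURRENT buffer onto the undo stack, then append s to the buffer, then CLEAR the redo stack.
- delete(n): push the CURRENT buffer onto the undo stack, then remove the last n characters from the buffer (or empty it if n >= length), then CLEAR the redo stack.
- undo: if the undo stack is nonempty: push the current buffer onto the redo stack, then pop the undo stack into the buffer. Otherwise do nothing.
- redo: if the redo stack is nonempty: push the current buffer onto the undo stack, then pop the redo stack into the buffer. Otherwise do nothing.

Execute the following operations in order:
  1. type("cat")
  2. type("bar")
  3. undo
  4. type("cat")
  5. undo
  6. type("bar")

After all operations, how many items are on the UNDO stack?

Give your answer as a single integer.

Answer: 2

Derivation:
After op 1 (type): buf='cat' undo_depth=1 redo_depth=0
After op 2 (type): buf='catbar' undo_depth=2 redo_depth=0
After op 3 (undo): buf='cat' undo_depth=1 redo_depth=1
After op 4 (type): buf='catcat' undo_depth=2 redo_depth=0
After op 5 (undo): buf='cat' undo_depth=1 redo_depth=1
After op 6 (type): buf='catbar' undo_depth=2 redo_depth=0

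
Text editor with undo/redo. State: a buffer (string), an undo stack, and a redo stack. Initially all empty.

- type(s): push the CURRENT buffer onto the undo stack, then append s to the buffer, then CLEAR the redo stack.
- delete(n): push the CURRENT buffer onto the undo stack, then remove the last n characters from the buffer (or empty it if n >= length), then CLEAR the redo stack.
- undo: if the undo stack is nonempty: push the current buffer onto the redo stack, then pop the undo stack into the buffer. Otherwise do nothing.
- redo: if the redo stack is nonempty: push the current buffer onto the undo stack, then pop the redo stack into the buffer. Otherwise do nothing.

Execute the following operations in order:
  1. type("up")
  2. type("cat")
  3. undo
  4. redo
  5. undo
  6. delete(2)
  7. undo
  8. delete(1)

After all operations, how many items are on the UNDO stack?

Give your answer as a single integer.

After op 1 (type): buf='up' undo_depth=1 redo_depth=0
After op 2 (type): buf='upcat' undo_depth=2 redo_depth=0
After op 3 (undo): buf='up' undo_depth=1 redo_depth=1
After op 4 (redo): buf='upcat' undo_depth=2 redo_depth=0
After op 5 (undo): buf='up' undo_depth=1 redo_depth=1
After op 6 (delete): buf='(empty)' undo_depth=2 redo_depth=0
After op 7 (undo): buf='up' undo_depth=1 redo_depth=1
After op 8 (delete): buf='u' undo_depth=2 redo_depth=0

Answer: 2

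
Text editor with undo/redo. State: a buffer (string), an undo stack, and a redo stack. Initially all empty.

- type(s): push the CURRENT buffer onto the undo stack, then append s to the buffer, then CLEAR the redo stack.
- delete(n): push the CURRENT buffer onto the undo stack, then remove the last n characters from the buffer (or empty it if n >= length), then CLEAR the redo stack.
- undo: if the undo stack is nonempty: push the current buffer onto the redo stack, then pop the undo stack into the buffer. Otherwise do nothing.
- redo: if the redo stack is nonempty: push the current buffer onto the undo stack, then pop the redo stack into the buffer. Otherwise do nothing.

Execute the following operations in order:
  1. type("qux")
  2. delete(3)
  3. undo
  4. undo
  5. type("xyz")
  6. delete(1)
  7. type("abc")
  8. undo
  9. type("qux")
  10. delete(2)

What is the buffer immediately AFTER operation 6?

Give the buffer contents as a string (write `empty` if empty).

Answer: xy

Derivation:
After op 1 (type): buf='qux' undo_depth=1 redo_depth=0
After op 2 (delete): buf='(empty)' undo_depth=2 redo_depth=0
After op 3 (undo): buf='qux' undo_depth=1 redo_depth=1
After op 4 (undo): buf='(empty)' undo_depth=0 redo_depth=2
After op 5 (type): buf='xyz' undo_depth=1 redo_depth=0
After op 6 (delete): buf='xy' undo_depth=2 redo_depth=0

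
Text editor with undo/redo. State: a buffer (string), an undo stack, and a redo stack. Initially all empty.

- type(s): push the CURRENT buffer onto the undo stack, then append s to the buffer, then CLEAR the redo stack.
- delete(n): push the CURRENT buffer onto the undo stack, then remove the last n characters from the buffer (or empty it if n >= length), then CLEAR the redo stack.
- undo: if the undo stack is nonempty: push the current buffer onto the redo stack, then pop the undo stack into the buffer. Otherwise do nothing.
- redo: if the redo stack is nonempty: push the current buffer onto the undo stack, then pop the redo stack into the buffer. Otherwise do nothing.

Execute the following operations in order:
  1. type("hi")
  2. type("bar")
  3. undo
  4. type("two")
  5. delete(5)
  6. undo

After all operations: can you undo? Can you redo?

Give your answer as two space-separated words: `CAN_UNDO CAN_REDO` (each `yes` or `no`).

After op 1 (type): buf='hi' undo_depth=1 redo_depth=0
After op 2 (type): buf='hibar' undo_depth=2 redo_depth=0
After op 3 (undo): buf='hi' undo_depth=1 redo_depth=1
After op 4 (type): buf='hitwo' undo_depth=2 redo_depth=0
After op 5 (delete): buf='(empty)' undo_depth=3 redo_depth=0
After op 6 (undo): buf='hitwo' undo_depth=2 redo_depth=1

Answer: yes yes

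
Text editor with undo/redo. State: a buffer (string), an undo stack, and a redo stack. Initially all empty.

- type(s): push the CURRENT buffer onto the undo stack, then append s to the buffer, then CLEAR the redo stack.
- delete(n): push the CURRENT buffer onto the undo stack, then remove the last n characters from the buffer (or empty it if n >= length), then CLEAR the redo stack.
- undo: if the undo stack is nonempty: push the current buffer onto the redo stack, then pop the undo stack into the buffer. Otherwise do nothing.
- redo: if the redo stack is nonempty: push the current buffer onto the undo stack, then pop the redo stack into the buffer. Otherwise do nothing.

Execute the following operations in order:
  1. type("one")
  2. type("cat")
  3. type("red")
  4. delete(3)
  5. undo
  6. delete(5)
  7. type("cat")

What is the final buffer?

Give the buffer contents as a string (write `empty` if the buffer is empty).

Answer: oneccat

Derivation:
After op 1 (type): buf='one' undo_depth=1 redo_depth=0
After op 2 (type): buf='onecat' undo_depth=2 redo_depth=0
After op 3 (type): buf='onecatred' undo_depth=3 redo_depth=0
After op 4 (delete): buf='onecat' undo_depth=4 redo_depth=0
After op 5 (undo): buf='onecatred' undo_depth=3 redo_depth=1
After op 6 (delete): buf='onec' undo_depth=4 redo_depth=0
After op 7 (type): buf='oneccat' undo_depth=5 redo_depth=0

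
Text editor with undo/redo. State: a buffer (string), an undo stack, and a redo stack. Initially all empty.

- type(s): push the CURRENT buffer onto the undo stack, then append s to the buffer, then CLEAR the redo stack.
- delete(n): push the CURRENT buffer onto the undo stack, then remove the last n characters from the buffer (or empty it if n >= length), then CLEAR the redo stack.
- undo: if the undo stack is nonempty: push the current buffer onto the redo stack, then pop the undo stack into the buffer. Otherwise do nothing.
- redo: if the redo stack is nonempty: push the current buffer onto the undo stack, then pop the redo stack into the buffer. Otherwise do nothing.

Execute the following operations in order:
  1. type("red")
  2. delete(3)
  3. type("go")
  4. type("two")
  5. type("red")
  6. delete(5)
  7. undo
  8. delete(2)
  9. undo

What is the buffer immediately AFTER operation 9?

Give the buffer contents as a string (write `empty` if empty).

After op 1 (type): buf='red' undo_depth=1 redo_depth=0
After op 2 (delete): buf='(empty)' undo_depth=2 redo_depth=0
After op 3 (type): buf='go' undo_depth=3 redo_depth=0
After op 4 (type): buf='gotwo' undo_depth=4 redo_depth=0
After op 5 (type): buf='gotwored' undo_depth=5 redo_depth=0
After op 6 (delete): buf='got' undo_depth=6 redo_depth=0
After op 7 (undo): buf='gotwored' undo_depth=5 redo_depth=1
After op 8 (delete): buf='gotwor' undo_depth=6 redo_depth=0
After op 9 (undo): buf='gotwored' undo_depth=5 redo_depth=1

Answer: gotwored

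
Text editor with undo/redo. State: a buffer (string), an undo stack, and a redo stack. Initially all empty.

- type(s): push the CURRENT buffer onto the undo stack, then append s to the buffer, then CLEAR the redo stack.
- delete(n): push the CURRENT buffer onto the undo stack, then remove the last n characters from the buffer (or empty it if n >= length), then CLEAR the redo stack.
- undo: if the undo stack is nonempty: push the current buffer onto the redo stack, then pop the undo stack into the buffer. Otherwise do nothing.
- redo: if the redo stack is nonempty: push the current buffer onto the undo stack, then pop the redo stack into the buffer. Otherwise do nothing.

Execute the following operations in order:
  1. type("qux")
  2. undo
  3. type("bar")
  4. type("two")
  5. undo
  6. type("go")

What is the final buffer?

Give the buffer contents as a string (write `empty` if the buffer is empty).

Answer: bargo

Derivation:
After op 1 (type): buf='qux' undo_depth=1 redo_depth=0
After op 2 (undo): buf='(empty)' undo_depth=0 redo_depth=1
After op 3 (type): buf='bar' undo_depth=1 redo_depth=0
After op 4 (type): buf='bartwo' undo_depth=2 redo_depth=0
After op 5 (undo): buf='bar' undo_depth=1 redo_depth=1
After op 6 (type): buf='bargo' undo_depth=2 redo_depth=0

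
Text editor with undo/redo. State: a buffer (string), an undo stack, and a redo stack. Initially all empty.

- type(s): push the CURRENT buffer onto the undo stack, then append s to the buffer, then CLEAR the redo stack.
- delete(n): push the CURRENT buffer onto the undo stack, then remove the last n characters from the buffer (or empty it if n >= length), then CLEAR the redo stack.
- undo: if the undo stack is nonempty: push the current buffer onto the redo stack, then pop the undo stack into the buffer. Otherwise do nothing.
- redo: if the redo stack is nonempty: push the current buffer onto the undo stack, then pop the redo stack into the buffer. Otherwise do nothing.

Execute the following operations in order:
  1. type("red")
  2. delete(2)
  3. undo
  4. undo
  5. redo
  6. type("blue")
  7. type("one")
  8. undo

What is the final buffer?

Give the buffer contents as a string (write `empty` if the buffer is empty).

Answer: redblue

Derivation:
After op 1 (type): buf='red' undo_depth=1 redo_depth=0
After op 2 (delete): buf='r' undo_depth=2 redo_depth=0
After op 3 (undo): buf='red' undo_depth=1 redo_depth=1
After op 4 (undo): buf='(empty)' undo_depth=0 redo_depth=2
After op 5 (redo): buf='red' undo_depth=1 redo_depth=1
After op 6 (type): buf='redblue' undo_depth=2 redo_depth=0
After op 7 (type): buf='redblueone' undo_depth=3 redo_depth=0
After op 8 (undo): buf='redblue' undo_depth=2 redo_depth=1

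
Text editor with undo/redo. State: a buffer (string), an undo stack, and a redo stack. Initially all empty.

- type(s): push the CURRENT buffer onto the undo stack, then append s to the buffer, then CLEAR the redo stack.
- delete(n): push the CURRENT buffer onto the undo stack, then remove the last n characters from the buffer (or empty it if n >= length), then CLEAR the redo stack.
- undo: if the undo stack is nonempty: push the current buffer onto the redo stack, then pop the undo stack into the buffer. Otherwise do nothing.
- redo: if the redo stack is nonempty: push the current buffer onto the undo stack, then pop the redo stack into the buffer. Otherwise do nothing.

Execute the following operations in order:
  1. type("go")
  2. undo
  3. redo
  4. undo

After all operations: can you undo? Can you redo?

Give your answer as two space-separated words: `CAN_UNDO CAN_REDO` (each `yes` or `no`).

After op 1 (type): buf='go' undo_depth=1 redo_depth=0
After op 2 (undo): buf='(empty)' undo_depth=0 redo_depth=1
After op 3 (redo): buf='go' undo_depth=1 redo_depth=0
After op 4 (undo): buf='(empty)' undo_depth=0 redo_depth=1

Answer: no yes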